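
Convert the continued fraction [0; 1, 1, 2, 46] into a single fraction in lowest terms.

139/232

Use the convergent recurrence hₖ = aₖ·hₖ₋₁ + hₖ₋₂ (and likewise for the denominators kₖ):
a_0 = 0: 0/1
a_1 = 1: 1/1
a_2 = 1: 1/2
a_3 = 2: 3/5
a_4 = 46: 139/232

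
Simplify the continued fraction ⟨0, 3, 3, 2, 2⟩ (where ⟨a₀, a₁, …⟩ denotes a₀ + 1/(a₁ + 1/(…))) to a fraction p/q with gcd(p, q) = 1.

17/56

Collapse the nested fraction from the inside out:
Start with 2.
2 + 1/(2/1) = 2 + 1/2 = 5/2
3 + 1/(5/2) = 3 + 2/5 = 17/5
3 + 1/(17/5) = 3 + 5/17 = 56/17
0 + 1/(56/17) = 0 + 17/56 = 17/56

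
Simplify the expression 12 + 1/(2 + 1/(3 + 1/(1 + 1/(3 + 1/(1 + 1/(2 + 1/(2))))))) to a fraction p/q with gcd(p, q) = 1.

3521/283

Start with 2.
2 + 1/(2/1) = 2 + 1/2 = 5/2
1 + 1/(5/2) = 1 + 2/5 = 7/5
3 + 1/(7/5) = 3 + 5/7 = 26/7
1 + 1/(26/7) = 1 + 7/26 = 33/26
3 + 1/(33/26) = 3 + 26/33 = 125/33
2 + 1/(125/33) = 2 + 33/125 = 283/125
12 + 1/(283/125) = 12 + 125/283 = 3521/283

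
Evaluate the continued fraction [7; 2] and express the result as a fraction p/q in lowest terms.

a_0 = 7: 7/1
a_1 = 2: 15/2

15/2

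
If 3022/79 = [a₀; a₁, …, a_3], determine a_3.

19

3022 = 38·79 + 20, so a_0 = 38
79 = 3·20 + 19, so a_1 = 3
20 = 1·19 + 1, so a_2 = 1
19 = 19·1 + 0, so a_3 = 19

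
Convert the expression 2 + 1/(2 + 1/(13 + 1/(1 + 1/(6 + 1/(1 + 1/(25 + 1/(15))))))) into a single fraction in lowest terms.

222181/89495

a_0 = 2: 2/1
a_1 = 2: 5/2
a_2 = 13: 67/27
a_3 = 1: 72/29
a_4 = 6: 499/201
a_5 = 1: 571/230
a_6 = 25: 14774/5951
a_7 = 15: 222181/89495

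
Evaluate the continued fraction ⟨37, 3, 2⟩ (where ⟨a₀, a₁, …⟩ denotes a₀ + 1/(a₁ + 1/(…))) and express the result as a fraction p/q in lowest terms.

261/7

Start with 2.
3 + 1/(2/1) = 3 + 1/2 = 7/2
37 + 1/(7/2) = 37 + 2/7 = 261/7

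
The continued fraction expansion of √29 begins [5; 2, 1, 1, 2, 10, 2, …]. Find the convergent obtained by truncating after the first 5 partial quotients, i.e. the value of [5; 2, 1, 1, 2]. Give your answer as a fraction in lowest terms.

70/13

Use the convergent recurrence hₖ = aₖ·hₖ₋₁ + hₖ₋₂ (and likewise for the denominators kₖ):
a_0 = 5: 5/1
a_1 = 2: 11/2
a_2 = 1: 16/3
a_3 = 1: 27/5
a_4 = 2: 70/13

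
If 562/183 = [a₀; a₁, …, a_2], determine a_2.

562 = 3·183 + 13, so a_0 = 3
183 = 14·13 + 1, so a_1 = 14
13 = 13·1 + 0, so a_2 = 13

13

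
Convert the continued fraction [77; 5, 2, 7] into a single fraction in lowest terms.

6329/82

Compute successive convergents:
a_0 = 77: 77/1
a_1 = 5: 386/5
a_2 = 2: 849/11
a_3 = 7: 6329/82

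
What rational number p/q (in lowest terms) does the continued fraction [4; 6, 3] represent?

Start with 3.
6 + 1/(3/1) = 6 + 1/3 = 19/3
4 + 1/(19/3) = 4 + 3/19 = 79/19

79/19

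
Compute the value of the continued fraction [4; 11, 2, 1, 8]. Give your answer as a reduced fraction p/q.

Start with 8.
1 + 1/(8/1) = 1 + 1/8 = 9/8
2 + 1/(9/8) = 2 + 8/9 = 26/9
11 + 1/(26/9) = 11 + 9/26 = 295/26
4 + 1/(295/26) = 4 + 26/295 = 1206/295

1206/295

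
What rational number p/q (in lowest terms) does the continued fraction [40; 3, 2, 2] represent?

685/17

Start with 2.
2 + 1/(2/1) = 2 + 1/2 = 5/2
3 + 1/(5/2) = 3 + 2/5 = 17/5
40 + 1/(17/5) = 40 + 5/17 = 685/17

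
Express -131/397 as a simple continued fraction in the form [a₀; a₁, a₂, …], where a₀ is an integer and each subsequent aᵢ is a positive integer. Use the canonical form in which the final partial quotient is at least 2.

[-1; 1, 2, 32, 1, 3]

⌊-131/397⌋ = -1, remainder 266
⌊397/266⌋ = 1, remainder 131
⌊266/131⌋ = 2, remainder 4
⌊131/4⌋ = 32, remainder 3
⌊4/3⌋ = 1, remainder 1
⌊3/1⌋ = 3, remainder 0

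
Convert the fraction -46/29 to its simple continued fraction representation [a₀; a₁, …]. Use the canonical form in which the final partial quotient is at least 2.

Apply division with remainder until the remainder is 0:
-46 ÷ 29 → quotient -2, remainder 12
29 ÷ 12 → quotient 2, remainder 5
12 ÷ 5 → quotient 2, remainder 2
5 ÷ 2 → quotient 2, remainder 1
2 ÷ 1 → quotient 2, remainder 0

[-2; 2, 2, 2, 2]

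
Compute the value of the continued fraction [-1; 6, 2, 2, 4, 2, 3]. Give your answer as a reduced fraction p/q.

-914/1083

Start with 3.
2 + 1/(3/1) = 2 + 1/3 = 7/3
4 + 1/(7/3) = 4 + 3/7 = 31/7
2 + 1/(31/7) = 2 + 7/31 = 69/31
2 + 1/(69/31) = 2 + 31/69 = 169/69
6 + 1/(169/69) = 6 + 69/169 = 1083/169
-1 + 1/(1083/169) = -1 + 169/1083 = -914/1083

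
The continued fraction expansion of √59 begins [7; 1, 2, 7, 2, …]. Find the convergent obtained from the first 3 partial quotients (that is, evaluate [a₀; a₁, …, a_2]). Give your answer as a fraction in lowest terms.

Starting at the tail and folding back:
Start with 2.
1 + 1/(2/1) = 1 + 1/2 = 3/2
7 + 1/(3/2) = 7 + 2/3 = 23/3

23/3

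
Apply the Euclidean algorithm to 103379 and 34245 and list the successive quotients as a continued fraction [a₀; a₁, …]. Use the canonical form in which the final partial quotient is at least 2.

⌊103379/34245⌋ = 3, remainder 644
⌊34245/644⌋ = 53, remainder 113
⌊644/113⌋ = 5, remainder 79
⌊113/79⌋ = 1, remainder 34
⌊79/34⌋ = 2, remainder 11
⌊34/11⌋ = 3, remainder 1
⌊11/1⌋ = 11, remainder 0

[3; 53, 5, 1, 2, 3, 11]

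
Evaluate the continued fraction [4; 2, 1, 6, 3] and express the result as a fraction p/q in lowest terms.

274/63

Start with 3.
6 + 1/(3/1) = 6 + 1/3 = 19/3
1 + 1/(19/3) = 1 + 3/19 = 22/19
2 + 1/(22/19) = 2 + 19/22 = 63/22
4 + 1/(63/22) = 4 + 22/63 = 274/63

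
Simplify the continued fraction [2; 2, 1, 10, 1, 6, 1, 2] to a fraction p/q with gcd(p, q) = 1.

Start with 2.
1 + 1/(2/1) = 1 + 1/2 = 3/2
6 + 1/(3/2) = 6 + 2/3 = 20/3
1 + 1/(20/3) = 1 + 3/20 = 23/20
10 + 1/(23/20) = 10 + 20/23 = 250/23
1 + 1/(250/23) = 1 + 23/250 = 273/250
2 + 1/(273/250) = 2 + 250/273 = 796/273
2 + 1/(796/273) = 2 + 273/796 = 1865/796

1865/796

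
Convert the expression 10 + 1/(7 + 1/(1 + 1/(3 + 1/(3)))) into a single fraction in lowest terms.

Starting at the tail and folding back:
Start with 3.
3 + 1/(3/1) = 3 + 1/3 = 10/3
1 + 1/(10/3) = 1 + 3/10 = 13/10
7 + 1/(13/10) = 7 + 10/13 = 101/13
10 + 1/(101/13) = 10 + 13/101 = 1023/101

1023/101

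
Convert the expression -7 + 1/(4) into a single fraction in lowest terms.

-27/4

a_0 = -7: -7/1
a_1 = 4: -27/4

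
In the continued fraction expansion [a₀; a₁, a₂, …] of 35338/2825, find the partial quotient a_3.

35338 = 12·2825 + 1438, so a_0 = 12
2825 = 1·1438 + 1387, so a_1 = 1
1438 = 1·1387 + 51, so a_2 = 1
1387 = 27·51 + 10, so a_3 = 27

27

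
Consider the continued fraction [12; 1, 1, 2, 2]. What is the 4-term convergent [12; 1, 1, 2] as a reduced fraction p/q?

63/5

Work from the innermost term outward:
Start with 2.
1 + 1/(2/1) = 1 + 1/2 = 3/2
1 + 1/(3/2) = 1 + 2/3 = 5/3
12 + 1/(5/3) = 12 + 3/5 = 63/5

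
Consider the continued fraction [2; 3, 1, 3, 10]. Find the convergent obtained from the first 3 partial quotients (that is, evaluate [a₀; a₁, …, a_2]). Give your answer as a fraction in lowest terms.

a_0 = 2: 2/1
a_1 = 3: 7/3
a_2 = 1: 9/4

9/4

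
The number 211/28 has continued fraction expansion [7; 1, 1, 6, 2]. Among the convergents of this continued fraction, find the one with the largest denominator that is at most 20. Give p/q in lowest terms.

98/13

a_0 = 7: 7/1  (≤ bound)
a_1 = 1: 8/1  (≤ bound)
a_2 = 1: 15/2  (≤ bound)
a_3 = 6: 98/13  (≤ bound)
a_4 = 2: 211/28  (> 20, stop)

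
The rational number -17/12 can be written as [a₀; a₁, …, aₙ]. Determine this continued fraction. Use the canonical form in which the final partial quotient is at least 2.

⌊-17/12⌋ = -2, remainder 7
⌊12/7⌋ = 1, remainder 5
⌊7/5⌋ = 1, remainder 2
⌊5/2⌋ = 2, remainder 1
⌊2/1⌋ = 2, remainder 0

[-2; 1, 1, 2, 2]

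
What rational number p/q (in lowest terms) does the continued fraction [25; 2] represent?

51/2

Start with 2.
25 + 1/(2/1) = 25 + 1/2 = 51/2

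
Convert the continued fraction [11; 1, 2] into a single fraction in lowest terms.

a_0 = 11: 11/1
a_1 = 1: 12/1
a_2 = 2: 35/3

35/3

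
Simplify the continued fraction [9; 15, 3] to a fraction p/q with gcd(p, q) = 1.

a_0 = 9: 9/1
a_1 = 15: 136/15
a_2 = 3: 417/46

417/46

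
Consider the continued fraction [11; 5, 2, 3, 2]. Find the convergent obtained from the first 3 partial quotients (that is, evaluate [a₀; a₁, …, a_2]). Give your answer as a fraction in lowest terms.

Start with 2.
5 + 1/(2/1) = 5 + 1/2 = 11/2
11 + 1/(11/2) = 11 + 2/11 = 123/11

123/11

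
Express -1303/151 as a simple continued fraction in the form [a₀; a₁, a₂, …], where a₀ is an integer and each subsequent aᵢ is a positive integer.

⌊-1303/151⌋ = -9, remainder 56
⌊151/56⌋ = 2, remainder 39
⌊56/39⌋ = 1, remainder 17
⌊39/17⌋ = 2, remainder 5
⌊17/5⌋ = 3, remainder 2
⌊5/2⌋ = 2, remainder 1
⌊2/1⌋ = 2, remainder 0

[-9; 2, 1, 2, 3, 2, 2]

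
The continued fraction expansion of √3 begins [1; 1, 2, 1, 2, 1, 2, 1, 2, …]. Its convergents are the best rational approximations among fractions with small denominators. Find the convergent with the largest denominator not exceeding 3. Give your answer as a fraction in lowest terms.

List convergents until the denominator exceeds the bound:
a_0 = 1: 1/1  (≤ bound)
a_1 = 1: 2/1  (≤ bound)
a_2 = 2: 5/3  (≤ bound)
a_3 = 1: 7/4  (> 3, stop)

5/3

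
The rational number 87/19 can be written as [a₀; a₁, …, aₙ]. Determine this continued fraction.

Apply division with remainder until the remainder is 0:
87 = 4·19 + 11, so a_0 = 4
19 = 1·11 + 8, so a_1 = 1
11 = 1·8 + 3, so a_2 = 1
8 = 2·3 + 2, so a_3 = 2
3 = 1·2 + 1, so a_4 = 1
2 = 2·1 + 0, so a_5 = 2

[4; 1, 1, 2, 1, 2]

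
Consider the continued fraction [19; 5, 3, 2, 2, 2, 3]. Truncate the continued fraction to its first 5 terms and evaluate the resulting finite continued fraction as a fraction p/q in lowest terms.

Start with 2.
2 + 1/(2/1) = 2 + 1/2 = 5/2
3 + 1/(5/2) = 3 + 2/5 = 17/5
5 + 1/(17/5) = 5 + 5/17 = 90/17
19 + 1/(90/17) = 19 + 17/90 = 1727/90

1727/90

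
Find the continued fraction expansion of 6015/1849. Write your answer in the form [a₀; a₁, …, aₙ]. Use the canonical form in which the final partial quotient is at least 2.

[3; 3, 1, 19, 2, 1, 7]

6015 ÷ 1849 → quotient 3, remainder 468
1849 ÷ 468 → quotient 3, remainder 445
468 ÷ 445 → quotient 1, remainder 23
445 ÷ 23 → quotient 19, remainder 8
23 ÷ 8 → quotient 2, remainder 7
8 ÷ 7 → quotient 1, remainder 1
7 ÷ 1 → quotient 7, remainder 0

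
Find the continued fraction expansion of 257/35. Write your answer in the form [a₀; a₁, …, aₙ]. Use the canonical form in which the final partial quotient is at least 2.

Repeatedly divide and take the remainder:
257 = 7·35 + 12, so a_0 = 7
35 = 2·12 + 11, so a_1 = 2
12 = 1·11 + 1, so a_2 = 1
11 = 11·1 + 0, so a_3 = 11

[7; 2, 1, 11]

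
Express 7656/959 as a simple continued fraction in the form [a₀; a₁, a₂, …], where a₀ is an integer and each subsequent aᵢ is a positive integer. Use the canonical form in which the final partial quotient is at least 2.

7656 = 7·959 + 943, so a_0 = 7
959 = 1·943 + 16, so a_1 = 1
943 = 58·16 + 15, so a_2 = 58
16 = 1·15 + 1, so a_3 = 1
15 = 15·1 + 0, so a_4 = 15

[7; 1, 58, 1, 15]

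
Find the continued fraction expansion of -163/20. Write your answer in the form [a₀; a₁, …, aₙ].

[-9; 1, 5, 1, 2]

-163 = -9·20 + 17, so a_0 = -9
20 = 1·17 + 3, so a_1 = 1
17 = 5·3 + 2, so a_2 = 5
3 = 1·2 + 1, so a_3 = 1
2 = 2·1 + 0, so a_4 = 2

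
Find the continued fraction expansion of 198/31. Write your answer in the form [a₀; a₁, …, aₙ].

198 ÷ 31 → quotient 6, remainder 12
31 ÷ 12 → quotient 2, remainder 7
12 ÷ 7 → quotient 1, remainder 5
7 ÷ 5 → quotient 1, remainder 2
5 ÷ 2 → quotient 2, remainder 1
2 ÷ 1 → quotient 2, remainder 0

[6; 2, 1, 1, 2, 2]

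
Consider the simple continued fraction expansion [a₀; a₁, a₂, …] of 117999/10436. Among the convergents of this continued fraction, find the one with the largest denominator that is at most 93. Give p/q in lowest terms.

a_0 = 11: 11/1  (≤ bound)
a_1 = 3: 34/3  (≤ bound)
a_2 = 3: 113/10  (≤ bound)
a_3 = 1: 147/13  (≤ bound)
a_4 = 6: 995/88  (≤ bound)
a_5 = 1: 1142/101  (> 93, stop)

995/88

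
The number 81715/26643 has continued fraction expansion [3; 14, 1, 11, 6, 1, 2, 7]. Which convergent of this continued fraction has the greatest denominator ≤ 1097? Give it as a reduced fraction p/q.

3340/1089

a_0 = 3: 3/1  (≤ bound)
a_1 = 14: 43/14  (≤ bound)
a_2 = 1: 46/15  (≤ bound)
a_3 = 11: 549/179  (≤ bound)
a_4 = 6: 3340/1089  (≤ bound)
a_5 = 1: 3889/1268  (> 1097, stop)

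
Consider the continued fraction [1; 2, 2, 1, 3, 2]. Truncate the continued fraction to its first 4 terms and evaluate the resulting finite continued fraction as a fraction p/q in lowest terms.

10/7

Build up convergents one term at a time:
a_0 = 1: 1/1
a_1 = 2: 3/2
a_2 = 2: 7/5
a_3 = 1: 10/7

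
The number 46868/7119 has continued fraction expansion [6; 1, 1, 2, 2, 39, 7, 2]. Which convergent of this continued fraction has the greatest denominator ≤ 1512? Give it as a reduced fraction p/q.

3114/473

a_0 = 6: 6/1  (≤ bound)
a_1 = 1: 7/1  (≤ bound)
a_2 = 1: 13/2  (≤ bound)
a_3 = 2: 33/5  (≤ bound)
a_4 = 2: 79/12  (≤ bound)
a_5 = 39: 3114/473  (≤ bound)
a_6 = 7: 21877/3323  (> 1512, stop)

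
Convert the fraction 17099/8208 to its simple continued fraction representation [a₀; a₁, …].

[2; 12, 56, 1, 11]

Run the Euclidean algorithm, recording each quotient:
17099 ÷ 8208 → quotient 2, remainder 683
8208 ÷ 683 → quotient 12, remainder 12
683 ÷ 12 → quotient 56, remainder 11
12 ÷ 11 → quotient 1, remainder 1
11 ÷ 1 → quotient 11, remainder 0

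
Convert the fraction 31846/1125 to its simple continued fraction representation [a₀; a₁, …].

[28; 3, 3, 1, 42, 2]

Apply division with remainder until the remainder is 0:
31846 = 28·1125 + 346, so a_0 = 28
1125 = 3·346 + 87, so a_1 = 3
346 = 3·87 + 85, so a_2 = 3
87 = 1·85 + 2, so a_3 = 1
85 = 42·2 + 1, so a_4 = 42
2 = 2·1 + 0, so a_5 = 2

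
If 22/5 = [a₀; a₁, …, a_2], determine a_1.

2

Apply division with remainder until the remainder is 0:
⌊22/5⌋ = 4, remainder 2
⌊5/2⌋ = 2, remainder 1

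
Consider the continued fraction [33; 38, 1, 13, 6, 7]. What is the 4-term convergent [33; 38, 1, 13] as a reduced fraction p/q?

a_0 = 33: 33/1
a_1 = 38: 1255/38
a_2 = 1: 1288/39
a_3 = 13: 17999/545

17999/545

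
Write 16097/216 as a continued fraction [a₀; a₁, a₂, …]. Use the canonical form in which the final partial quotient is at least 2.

[74; 1, 1, 10, 3, 3]

Repeatedly divide and take the remainder:
16097 ÷ 216 → quotient 74, remainder 113
216 ÷ 113 → quotient 1, remainder 103
113 ÷ 103 → quotient 1, remainder 10
103 ÷ 10 → quotient 10, remainder 3
10 ÷ 3 → quotient 3, remainder 1
3 ÷ 1 → quotient 3, remainder 0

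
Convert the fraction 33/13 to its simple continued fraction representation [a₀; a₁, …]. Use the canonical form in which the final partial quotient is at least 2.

[2; 1, 1, 6]

⌊33/13⌋ = 2, remainder 7
⌊13/7⌋ = 1, remainder 6
⌊7/6⌋ = 1, remainder 1
⌊6/1⌋ = 6, remainder 0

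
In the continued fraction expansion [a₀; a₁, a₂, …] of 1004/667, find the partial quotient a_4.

Run the Euclidean algorithm, recording each quotient:
1004 ÷ 667 → quotient 1, remainder 337
667 ÷ 337 → quotient 1, remainder 330
337 ÷ 330 → quotient 1, remainder 7
330 ÷ 7 → quotient 47, remainder 1
7 ÷ 1 → quotient 7, remainder 0

7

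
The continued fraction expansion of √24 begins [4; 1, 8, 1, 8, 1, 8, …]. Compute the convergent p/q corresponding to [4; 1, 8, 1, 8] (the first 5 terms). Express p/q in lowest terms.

436/89

a_0 = 4: 4/1
a_1 = 1: 5/1
a_2 = 8: 44/9
a_3 = 1: 49/10
a_4 = 8: 436/89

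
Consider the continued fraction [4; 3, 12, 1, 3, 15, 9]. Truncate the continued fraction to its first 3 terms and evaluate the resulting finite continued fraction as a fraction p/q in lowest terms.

160/37

Build up convergents one term at a time:
a_0 = 4: 4/1
a_1 = 3: 13/3
a_2 = 12: 160/37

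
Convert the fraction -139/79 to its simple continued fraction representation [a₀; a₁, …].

-139 ÷ 79 → quotient -2, remainder 19
79 ÷ 19 → quotient 4, remainder 3
19 ÷ 3 → quotient 6, remainder 1
3 ÷ 1 → quotient 3, remainder 0

[-2; 4, 6, 3]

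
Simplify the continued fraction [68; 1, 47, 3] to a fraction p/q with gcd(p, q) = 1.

10002/145

Use the convergent recurrence hₖ = aₖ·hₖ₋₁ + hₖ₋₂ (and likewise for the denominators kₖ):
a_0 = 68: 68/1
a_1 = 1: 69/1
a_2 = 47: 3311/48
a_3 = 3: 10002/145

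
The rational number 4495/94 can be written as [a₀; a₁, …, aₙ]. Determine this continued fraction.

4495 = 47·94 + 77, so a_0 = 47
94 = 1·77 + 17, so a_1 = 1
77 = 4·17 + 9, so a_2 = 4
17 = 1·9 + 8, so a_3 = 1
9 = 1·8 + 1, so a_4 = 1
8 = 8·1 + 0, so a_5 = 8

[47; 1, 4, 1, 1, 8]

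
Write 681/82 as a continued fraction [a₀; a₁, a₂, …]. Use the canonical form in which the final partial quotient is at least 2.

Apply division with remainder until the remainder is 0:
681 = 8·82 + 25, so a_0 = 8
82 = 3·25 + 7, so a_1 = 3
25 = 3·7 + 4, so a_2 = 3
7 = 1·4 + 3, so a_3 = 1
4 = 1·3 + 1, so a_4 = 1
3 = 3·1 + 0, so a_5 = 3

[8; 3, 3, 1, 1, 3]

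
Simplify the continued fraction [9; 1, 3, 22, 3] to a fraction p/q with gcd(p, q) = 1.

Start with 3.
22 + 1/(3/1) = 22 + 1/3 = 67/3
3 + 1/(67/3) = 3 + 3/67 = 204/67
1 + 1/(204/67) = 1 + 67/204 = 271/204
9 + 1/(271/204) = 9 + 204/271 = 2643/271

2643/271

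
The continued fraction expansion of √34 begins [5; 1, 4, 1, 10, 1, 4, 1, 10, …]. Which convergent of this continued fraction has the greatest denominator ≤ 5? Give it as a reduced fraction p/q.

a_0 = 5: 5/1  (≤ bound)
a_1 = 1: 6/1  (≤ bound)
a_2 = 4: 29/5  (≤ bound)
a_3 = 1: 35/6  (> 5, stop)

29/5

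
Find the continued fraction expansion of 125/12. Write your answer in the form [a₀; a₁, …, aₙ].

⌊125/12⌋ = 10, remainder 5
⌊12/5⌋ = 2, remainder 2
⌊5/2⌋ = 2, remainder 1
⌊2/1⌋ = 2, remainder 0

[10; 2, 2, 2]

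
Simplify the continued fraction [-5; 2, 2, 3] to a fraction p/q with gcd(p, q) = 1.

-78/17

a_0 = -5: -5/1
a_1 = 2: -9/2
a_2 = 2: -23/5
a_3 = 3: -78/17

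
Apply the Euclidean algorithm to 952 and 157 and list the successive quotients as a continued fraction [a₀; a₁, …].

952 = 6·157 + 10, so a_0 = 6
157 = 15·10 + 7, so a_1 = 15
10 = 1·7 + 3, so a_2 = 1
7 = 2·3 + 1, so a_3 = 2
3 = 3·1 + 0, so a_4 = 3

[6; 15, 1, 2, 3]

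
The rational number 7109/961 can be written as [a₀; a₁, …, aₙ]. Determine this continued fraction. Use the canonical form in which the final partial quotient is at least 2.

[7; 2, 1, 1, 15, 2, 2, 2]

Run the Euclidean algorithm, recording each quotient:
⌊7109/961⌋ = 7, remainder 382
⌊961/382⌋ = 2, remainder 197
⌊382/197⌋ = 1, remainder 185
⌊197/185⌋ = 1, remainder 12
⌊185/12⌋ = 15, remainder 5
⌊12/5⌋ = 2, remainder 2
⌊5/2⌋ = 2, remainder 1
⌊2/1⌋ = 2, remainder 0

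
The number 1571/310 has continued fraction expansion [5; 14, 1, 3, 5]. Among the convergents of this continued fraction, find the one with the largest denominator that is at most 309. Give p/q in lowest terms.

a_0 = 5: 5/1  (≤ bound)
a_1 = 14: 71/14  (≤ bound)
a_2 = 1: 76/15  (≤ bound)
a_3 = 3: 299/59  (≤ bound)
a_4 = 5: 1571/310  (> 309, stop)

299/59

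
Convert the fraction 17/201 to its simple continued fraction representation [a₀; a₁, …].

[0; 11, 1, 4, 1, 2]

17 ÷ 201 → quotient 0, remainder 17
201 ÷ 17 → quotient 11, remainder 14
17 ÷ 14 → quotient 1, remainder 3
14 ÷ 3 → quotient 4, remainder 2
3 ÷ 2 → quotient 1, remainder 1
2 ÷ 1 → quotient 2, remainder 0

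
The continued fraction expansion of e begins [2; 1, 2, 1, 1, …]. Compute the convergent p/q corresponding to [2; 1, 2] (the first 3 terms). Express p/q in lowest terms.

Start with 2.
1 + 1/(2/1) = 1 + 1/2 = 3/2
2 + 1/(3/2) = 2 + 2/3 = 8/3

8/3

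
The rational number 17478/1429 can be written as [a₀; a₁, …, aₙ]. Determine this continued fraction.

⌊17478/1429⌋ = 12, remainder 330
⌊1429/330⌋ = 4, remainder 109
⌊330/109⌋ = 3, remainder 3
⌊109/3⌋ = 36, remainder 1
⌊3/1⌋ = 3, remainder 0

[12; 4, 3, 36, 3]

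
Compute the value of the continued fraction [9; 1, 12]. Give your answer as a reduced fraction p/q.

a_0 = 9: 9/1
a_1 = 1: 10/1
a_2 = 12: 129/13

129/13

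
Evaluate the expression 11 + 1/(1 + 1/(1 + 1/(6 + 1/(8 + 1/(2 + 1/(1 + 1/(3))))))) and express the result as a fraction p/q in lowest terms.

14053/1218

Starting at the tail and folding back:
Start with 3.
1 + 1/(3/1) = 1 + 1/3 = 4/3
2 + 1/(4/3) = 2 + 3/4 = 11/4
8 + 1/(11/4) = 8 + 4/11 = 92/11
6 + 1/(92/11) = 6 + 11/92 = 563/92
1 + 1/(563/92) = 1 + 92/563 = 655/563
1 + 1/(655/563) = 1 + 563/655 = 1218/655
11 + 1/(1218/655) = 11 + 655/1218 = 14053/1218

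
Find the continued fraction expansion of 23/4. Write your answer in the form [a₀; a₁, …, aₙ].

[5; 1, 3]

⌊23/4⌋ = 5, remainder 3
⌊4/3⌋ = 1, remainder 1
⌊3/1⌋ = 3, remainder 0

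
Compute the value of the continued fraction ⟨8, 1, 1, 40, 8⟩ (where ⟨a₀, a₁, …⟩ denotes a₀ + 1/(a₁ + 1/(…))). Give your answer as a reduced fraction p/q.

5529/650

Start with 8.
40 + 1/(8/1) = 40 + 1/8 = 321/8
1 + 1/(321/8) = 1 + 8/321 = 329/321
1 + 1/(329/321) = 1 + 321/329 = 650/329
8 + 1/(650/329) = 8 + 329/650 = 5529/650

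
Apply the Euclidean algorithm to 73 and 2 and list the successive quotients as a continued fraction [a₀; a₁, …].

[36; 2]

⌊73/2⌋ = 36, remainder 1
⌊2/1⌋ = 2, remainder 0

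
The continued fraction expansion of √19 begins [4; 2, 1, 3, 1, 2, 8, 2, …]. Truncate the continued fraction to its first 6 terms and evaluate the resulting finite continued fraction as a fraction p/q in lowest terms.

170/39

Work from the innermost term outward:
Start with 2.
1 + 1/(2/1) = 1 + 1/2 = 3/2
3 + 1/(3/2) = 3 + 2/3 = 11/3
1 + 1/(11/3) = 1 + 3/11 = 14/11
2 + 1/(14/11) = 2 + 11/14 = 39/14
4 + 1/(39/14) = 4 + 14/39 = 170/39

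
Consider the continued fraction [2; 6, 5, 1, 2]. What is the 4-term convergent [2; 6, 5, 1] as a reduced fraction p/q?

80/37

Build up convergents one term at a time:
a_0 = 2: 2/1
a_1 = 6: 13/6
a_2 = 5: 67/31
a_3 = 1: 80/37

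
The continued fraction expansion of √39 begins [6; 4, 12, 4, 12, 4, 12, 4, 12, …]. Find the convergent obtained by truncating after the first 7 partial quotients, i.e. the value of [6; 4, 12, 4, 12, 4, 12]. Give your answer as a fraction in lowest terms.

764394/122401

Compute successive convergents:
a_0 = 6: 6/1
a_1 = 4: 25/4
a_2 = 12: 306/49
a_3 = 4: 1249/200
a_4 = 12: 15294/2449
a_5 = 4: 62425/9996
a_6 = 12: 764394/122401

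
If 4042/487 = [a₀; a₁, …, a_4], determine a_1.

3

4042 ÷ 487 → quotient 8, remainder 146
487 ÷ 146 → quotient 3, remainder 49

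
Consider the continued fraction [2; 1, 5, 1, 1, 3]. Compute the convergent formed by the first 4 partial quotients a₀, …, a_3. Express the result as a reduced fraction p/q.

Start with 1.
5 + 1/(1/1) = 5 + 1/1 = 6/1
1 + 1/(6/1) = 1 + 1/6 = 7/6
2 + 1/(7/6) = 2 + 6/7 = 20/7

20/7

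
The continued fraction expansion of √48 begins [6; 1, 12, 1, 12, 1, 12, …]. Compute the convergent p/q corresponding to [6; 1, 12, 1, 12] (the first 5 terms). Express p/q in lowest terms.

Compute successive convergents:
a_0 = 6: 6/1
a_1 = 1: 7/1
a_2 = 12: 90/13
a_3 = 1: 97/14
a_4 = 12: 1254/181

1254/181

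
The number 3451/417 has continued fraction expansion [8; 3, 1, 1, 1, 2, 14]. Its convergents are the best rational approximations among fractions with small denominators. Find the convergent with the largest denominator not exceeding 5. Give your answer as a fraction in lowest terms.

List convergents until the denominator exceeds the bound:
a_0 = 8: 8/1  (≤ bound)
a_1 = 3: 25/3  (≤ bound)
a_2 = 1: 33/4  (≤ bound)
a_3 = 1: 58/7  (> 5, stop)

33/4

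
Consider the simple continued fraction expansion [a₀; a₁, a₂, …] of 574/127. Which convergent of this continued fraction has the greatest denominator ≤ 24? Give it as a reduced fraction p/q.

9/2

List convergents until the denominator exceeds the bound:
a_0 = 4: 4/1  (≤ bound)
a_1 = 1: 5/1  (≤ bound)
a_2 = 1: 9/2  (≤ bound)
a_3 = 12: 113/25  (> 24, stop)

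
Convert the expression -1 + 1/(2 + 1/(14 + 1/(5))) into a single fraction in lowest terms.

Work from the innermost term outward:
Start with 5.
14 + 1/(5/1) = 14 + 1/5 = 71/5
2 + 1/(71/5) = 2 + 5/71 = 147/71
-1 + 1/(147/71) = -1 + 71/147 = -76/147

-76/147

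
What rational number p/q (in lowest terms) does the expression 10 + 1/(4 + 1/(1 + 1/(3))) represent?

194/19

Compute successive convergents:
a_0 = 10: 10/1
a_1 = 4: 41/4
a_2 = 1: 51/5
a_3 = 3: 194/19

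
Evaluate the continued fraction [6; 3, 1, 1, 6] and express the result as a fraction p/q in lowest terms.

289/46

Start with 6.
1 + 1/(6/1) = 1 + 1/6 = 7/6
1 + 1/(7/6) = 1 + 6/7 = 13/7
3 + 1/(13/7) = 3 + 7/13 = 46/13
6 + 1/(46/13) = 6 + 13/46 = 289/46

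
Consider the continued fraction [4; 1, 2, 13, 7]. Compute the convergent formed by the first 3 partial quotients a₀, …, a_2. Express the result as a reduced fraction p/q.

14/3

Work from the innermost term outward:
Start with 2.
1 + 1/(2/1) = 1 + 1/2 = 3/2
4 + 1/(3/2) = 4 + 2/3 = 14/3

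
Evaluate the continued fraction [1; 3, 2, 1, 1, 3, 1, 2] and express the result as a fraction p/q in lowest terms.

Build up convergents one term at a time:
a_0 = 1: 1/1
a_1 = 3: 4/3
a_2 = 2: 9/7
a_3 = 1: 13/10
a_4 = 1: 22/17
a_5 = 3: 79/61
a_6 = 1: 101/78
a_7 = 2: 281/217

281/217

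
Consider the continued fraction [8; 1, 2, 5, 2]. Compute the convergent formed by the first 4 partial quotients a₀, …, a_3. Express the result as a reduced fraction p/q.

a_0 = 8: 8/1
a_1 = 1: 9/1
a_2 = 2: 26/3
a_3 = 5: 139/16

139/16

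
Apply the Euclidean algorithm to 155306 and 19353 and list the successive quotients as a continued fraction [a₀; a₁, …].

Repeatedly divide and take the remainder:
155306 = 8·19353 + 482, so a_0 = 8
19353 = 40·482 + 73, so a_1 = 40
482 = 6·73 + 44, so a_2 = 6
73 = 1·44 + 29, so a_3 = 1
44 = 1·29 + 15, so a_4 = 1
29 = 1·15 + 14, so a_5 = 1
15 = 1·14 + 1, so a_6 = 1
14 = 14·1 + 0, so a_7 = 14

[8; 40, 6, 1, 1, 1, 1, 14]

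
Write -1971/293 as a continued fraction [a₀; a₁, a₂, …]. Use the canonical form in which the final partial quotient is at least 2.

-1971 ÷ 293 → quotient -7, remainder 80
293 ÷ 80 → quotient 3, remainder 53
80 ÷ 53 → quotient 1, remainder 27
53 ÷ 27 → quotient 1, remainder 26
27 ÷ 26 → quotient 1, remainder 1
26 ÷ 1 → quotient 26, remainder 0

[-7; 3, 1, 1, 1, 26]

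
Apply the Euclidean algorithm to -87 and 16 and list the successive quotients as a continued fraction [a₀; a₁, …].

⌊-87/16⌋ = -6, remainder 9
⌊16/9⌋ = 1, remainder 7
⌊9/7⌋ = 1, remainder 2
⌊7/2⌋ = 3, remainder 1
⌊2/1⌋ = 2, remainder 0

[-6; 1, 1, 3, 2]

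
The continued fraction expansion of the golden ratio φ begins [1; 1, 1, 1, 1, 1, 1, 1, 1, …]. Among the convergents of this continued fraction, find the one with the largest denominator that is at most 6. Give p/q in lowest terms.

a_0 = 1: 1/1  (≤ bound)
a_1 = 1: 2/1  (≤ bound)
a_2 = 1: 3/2  (≤ bound)
a_3 = 1: 5/3  (≤ bound)
a_4 = 1: 8/5  (≤ bound)
a_5 = 1: 13/8  (> 6, stop)

8/5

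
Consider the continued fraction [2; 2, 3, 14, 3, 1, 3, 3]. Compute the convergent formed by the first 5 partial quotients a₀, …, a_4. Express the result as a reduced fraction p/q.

746/307

Compute successive convergents:
a_0 = 2: 2/1
a_1 = 2: 5/2
a_2 = 3: 17/7
a_3 = 14: 243/100
a_4 = 3: 746/307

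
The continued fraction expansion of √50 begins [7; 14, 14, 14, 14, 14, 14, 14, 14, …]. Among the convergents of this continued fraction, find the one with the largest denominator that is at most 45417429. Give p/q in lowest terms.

a_0 = 7: 7/1  (≤ bound)
a_1 = 14: 99/14  (≤ bound)
a_2 = 14: 1393/197  (≤ bound)
a_3 = 14: 19601/2772  (≤ bound)
a_4 = 14: 275807/39005  (≤ bound)
a_5 = 14: 3880899/548842  (≤ bound)
a_6 = 14: 54608393/7722793  (≤ bound)
a_7 = 14: 768398401/108667944  (> 45417429, stop)

54608393/7722793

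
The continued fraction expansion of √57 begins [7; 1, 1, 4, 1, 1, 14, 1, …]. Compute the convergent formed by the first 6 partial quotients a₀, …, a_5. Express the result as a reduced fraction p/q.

Work from the innermost term outward:
Start with 1.
1 + 1/(1/1) = 1 + 1/1 = 2/1
4 + 1/(2/1) = 4 + 1/2 = 9/2
1 + 1/(9/2) = 1 + 2/9 = 11/9
1 + 1/(11/9) = 1 + 9/11 = 20/11
7 + 1/(20/11) = 7 + 11/20 = 151/20

151/20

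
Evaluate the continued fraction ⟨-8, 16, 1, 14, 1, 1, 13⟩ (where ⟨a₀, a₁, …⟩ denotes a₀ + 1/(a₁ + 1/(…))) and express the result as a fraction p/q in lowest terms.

Start with 13.
1 + 1/(13/1) = 1 + 1/13 = 14/13
1 + 1/(14/13) = 1 + 13/14 = 27/14
14 + 1/(27/14) = 14 + 14/27 = 392/27
1 + 1/(392/27) = 1 + 27/392 = 419/392
16 + 1/(419/392) = 16 + 392/419 = 7096/419
-8 + 1/(7096/419) = -8 + 419/7096 = -56349/7096

-56349/7096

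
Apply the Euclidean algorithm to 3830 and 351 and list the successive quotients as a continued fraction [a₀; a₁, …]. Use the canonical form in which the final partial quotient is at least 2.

Repeatedly divide and take the remainder:
3830 ÷ 351 → quotient 10, remainder 320
351 ÷ 320 → quotient 1, remainder 31
320 ÷ 31 → quotient 10, remainder 10
31 ÷ 10 → quotient 3, remainder 1
10 ÷ 1 → quotient 10, remainder 0

[10; 1, 10, 3, 10]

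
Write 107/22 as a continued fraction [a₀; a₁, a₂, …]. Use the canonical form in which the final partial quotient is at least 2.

[4; 1, 6, 3]

107 = 4·22 + 19, so a_0 = 4
22 = 1·19 + 3, so a_1 = 1
19 = 6·3 + 1, so a_2 = 6
3 = 3·1 + 0, so a_3 = 3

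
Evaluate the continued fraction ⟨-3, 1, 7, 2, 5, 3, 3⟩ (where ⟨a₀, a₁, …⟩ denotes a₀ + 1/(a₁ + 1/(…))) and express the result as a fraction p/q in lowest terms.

Build up convergents one term at a time:
a_0 = -3: -3/1
a_1 = 1: -2/1
a_2 = 7: -17/8
a_3 = 2: -36/17
a_4 = 5: -197/93
a_5 = 3: -627/296
a_6 = 3: -2078/981

-2078/981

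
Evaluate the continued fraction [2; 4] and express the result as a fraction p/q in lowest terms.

Build up convergents one term at a time:
a_0 = 2: 2/1
a_1 = 4: 9/4

9/4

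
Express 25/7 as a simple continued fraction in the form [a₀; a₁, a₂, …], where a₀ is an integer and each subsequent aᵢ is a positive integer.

25 = 3·7 + 4, so a_0 = 3
7 = 1·4 + 3, so a_1 = 1
4 = 1·3 + 1, so a_2 = 1
3 = 3·1 + 0, so a_3 = 3

[3; 1, 1, 3]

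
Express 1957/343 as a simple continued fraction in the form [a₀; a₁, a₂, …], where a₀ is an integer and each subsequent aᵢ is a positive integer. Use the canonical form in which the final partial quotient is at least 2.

[5; 1, 2, 2, 1, 1, 9, 2]

Apply division with remainder until the remainder is 0:
1957 ÷ 343 → quotient 5, remainder 242
343 ÷ 242 → quotient 1, remainder 101
242 ÷ 101 → quotient 2, remainder 40
101 ÷ 40 → quotient 2, remainder 21
40 ÷ 21 → quotient 1, remainder 19
21 ÷ 19 → quotient 1, remainder 2
19 ÷ 2 → quotient 9, remainder 1
2 ÷ 1 → quotient 2, remainder 0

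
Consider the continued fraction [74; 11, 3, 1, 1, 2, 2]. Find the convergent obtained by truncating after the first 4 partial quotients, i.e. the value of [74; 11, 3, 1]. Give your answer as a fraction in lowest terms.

3334/45

Build up convergents one term at a time:
a_0 = 74: 74/1
a_1 = 11: 815/11
a_2 = 3: 2519/34
a_3 = 1: 3334/45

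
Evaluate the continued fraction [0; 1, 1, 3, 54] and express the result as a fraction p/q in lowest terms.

217/380

Work from the innermost term outward:
Start with 54.
3 + 1/(54/1) = 3 + 1/54 = 163/54
1 + 1/(163/54) = 1 + 54/163 = 217/163
1 + 1/(217/163) = 1 + 163/217 = 380/217
0 + 1/(380/217) = 0 + 217/380 = 217/380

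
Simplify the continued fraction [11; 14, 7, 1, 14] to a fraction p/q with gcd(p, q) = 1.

18610/1681

a_0 = 11: 11/1
a_1 = 14: 155/14
a_2 = 7: 1096/99
a_3 = 1: 1251/113
a_4 = 14: 18610/1681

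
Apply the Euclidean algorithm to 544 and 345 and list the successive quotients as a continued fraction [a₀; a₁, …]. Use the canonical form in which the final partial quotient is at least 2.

544 = 1·345 + 199, so a_0 = 1
345 = 1·199 + 146, so a_1 = 1
199 = 1·146 + 53, so a_2 = 1
146 = 2·53 + 40, so a_3 = 2
53 = 1·40 + 13, so a_4 = 1
40 = 3·13 + 1, so a_5 = 3
13 = 13·1 + 0, so a_6 = 13

[1; 1, 1, 2, 1, 3, 13]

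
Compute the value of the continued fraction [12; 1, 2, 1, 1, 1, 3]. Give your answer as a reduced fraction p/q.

Work from the innermost term outward:
Start with 3.
1 + 1/(3/1) = 1 + 1/3 = 4/3
1 + 1/(4/3) = 1 + 3/4 = 7/4
1 + 1/(7/4) = 1 + 4/7 = 11/7
2 + 1/(11/7) = 2 + 7/11 = 29/11
1 + 1/(29/11) = 1 + 11/29 = 40/29
12 + 1/(40/29) = 12 + 29/40 = 509/40

509/40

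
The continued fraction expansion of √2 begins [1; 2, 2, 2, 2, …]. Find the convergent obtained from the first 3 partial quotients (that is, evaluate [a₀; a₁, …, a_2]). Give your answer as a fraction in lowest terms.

7/5

Start with 2.
2 + 1/(2/1) = 2 + 1/2 = 5/2
1 + 1/(5/2) = 1 + 2/5 = 7/5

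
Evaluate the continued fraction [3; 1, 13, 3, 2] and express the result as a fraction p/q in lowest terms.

393/100

Compute successive convergents:
a_0 = 3: 3/1
a_1 = 1: 4/1
a_2 = 13: 55/14
a_3 = 3: 169/43
a_4 = 2: 393/100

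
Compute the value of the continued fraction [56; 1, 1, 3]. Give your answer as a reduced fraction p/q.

396/7

Start with 3.
1 + 1/(3/1) = 1 + 1/3 = 4/3
1 + 1/(4/3) = 1 + 3/4 = 7/4
56 + 1/(7/4) = 56 + 4/7 = 396/7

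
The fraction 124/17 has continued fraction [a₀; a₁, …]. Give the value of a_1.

⌊124/17⌋ = 7, remainder 5
⌊17/5⌋ = 3, remainder 2

3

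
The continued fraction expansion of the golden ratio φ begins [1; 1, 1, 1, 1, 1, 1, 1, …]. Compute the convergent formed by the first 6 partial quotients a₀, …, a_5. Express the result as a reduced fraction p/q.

Starting at the tail and folding back:
Start with 1.
1 + 1/(1/1) = 1 + 1/1 = 2/1
1 + 1/(2/1) = 1 + 1/2 = 3/2
1 + 1/(3/2) = 1 + 2/3 = 5/3
1 + 1/(5/3) = 1 + 3/5 = 8/5
1 + 1/(8/5) = 1 + 5/8 = 13/8

13/8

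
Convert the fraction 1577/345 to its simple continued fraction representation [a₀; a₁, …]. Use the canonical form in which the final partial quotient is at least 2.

1577 = 4·345 + 197, so a_0 = 4
345 = 1·197 + 148, so a_1 = 1
197 = 1·148 + 49, so a_2 = 1
148 = 3·49 + 1, so a_3 = 3
49 = 49·1 + 0, so a_4 = 49

[4; 1, 1, 3, 49]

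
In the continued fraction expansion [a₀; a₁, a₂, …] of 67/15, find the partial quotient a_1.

Apply division with remainder until the remainder is 0:
⌊67/15⌋ = 4, remainder 7
⌊15/7⌋ = 2, remainder 1

2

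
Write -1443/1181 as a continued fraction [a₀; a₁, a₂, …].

-1443 = -2·1181 + 919, so a_0 = -2
1181 = 1·919 + 262, so a_1 = 1
919 = 3·262 + 133, so a_2 = 3
262 = 1·133 + 129, so a_3 = 1
133 = 1·129 + 4, so a_4 = 1
129 = 32·4 + 1, so a_5 = 32
4 = 4·1 + 0, so a_6 = 4

[-2; 1, 3, 1, 1, 32, 4]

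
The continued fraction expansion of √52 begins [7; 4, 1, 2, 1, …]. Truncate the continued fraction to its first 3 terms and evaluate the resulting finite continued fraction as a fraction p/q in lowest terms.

36/5

Starting at the tail and folding back:
Start with 1.
4 + 1/(1/1) = 4 + 1/1 = 5/1
7 + 1/(5/1) = 7 + 1/5 = 36/5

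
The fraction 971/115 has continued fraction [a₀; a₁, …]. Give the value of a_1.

971 ÷ 115 → quotient 8, remainder 51
115 ÷ 51 → quotient 2, remainder 13

2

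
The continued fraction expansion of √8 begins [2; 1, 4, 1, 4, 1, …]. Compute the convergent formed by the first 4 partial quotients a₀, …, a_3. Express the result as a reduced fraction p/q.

17/6

Starting at the tail and folding back:
Start with 1.
4 + 1/(1/1) = 4 + 1/1 = 5/1
1 + 1/(5/1) = 1 + 1/5 = 6/5
2 + 1/(6/5) = 2 + 5/6 = 17/6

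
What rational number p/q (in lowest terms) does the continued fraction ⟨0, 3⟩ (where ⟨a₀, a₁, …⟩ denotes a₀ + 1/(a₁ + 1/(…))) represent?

Build up convergents one term at a time:
a_0 = 0: 0/1
a_1 = 3: 1/3

1/3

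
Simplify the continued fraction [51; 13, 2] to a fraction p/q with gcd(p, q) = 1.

Collapse the nested fraction from the inside out:
Start with 2.
13 + 1/(2/1) = 13 + 1/2 = 27/2
51 + 1/(27/2) = 51 + 2/27 = 1379/27

1379/27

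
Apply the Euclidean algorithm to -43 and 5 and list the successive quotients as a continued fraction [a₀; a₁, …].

[-9; 2, 2]

-43 = -9·5 + 2, so a_0 = -9
5 = 2·2 + 1, so a_1 = 2
2 = 2·1 + 0, so a_2 = 2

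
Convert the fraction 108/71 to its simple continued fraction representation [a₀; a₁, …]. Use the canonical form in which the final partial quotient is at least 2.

[1; 1, 1, 11, 3]

Run the Euclidean algorithm, recording each quotient:
108 = 1·71 + 37, so a_0 = 1
71 = 1·37 + 34, so a_1 = 1
37 = 1·34 + 3, so a_2 = 1
34 = 11·3 + 1, so a_3 = 11
3 = 3·1 + 0, so a_4 = 3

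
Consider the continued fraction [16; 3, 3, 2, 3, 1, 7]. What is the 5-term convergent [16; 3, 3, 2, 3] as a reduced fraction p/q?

Start with 3.
2 + 1/(3/1) = 2 + 1/3 = 7/3
3 + 1/(7/3) = 3 + 3/7 = 24/7
3 + 1/(24/7) = 3 + 7/24 = 79/24
16 + 1/(79/24) = 16 + 24/79 = 1288/79

1288/79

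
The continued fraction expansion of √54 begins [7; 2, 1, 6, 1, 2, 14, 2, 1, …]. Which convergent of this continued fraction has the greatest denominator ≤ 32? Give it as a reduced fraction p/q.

a_0 = 7: 7/1  (≤ bound)
a_1 = 2: 15/2  (≤ bound)
a_2 = 1: 22/3  (≤ bound)
a_3 = 6: 147/20  (≤ bound)
a_4 = 1: 169/23  (≤ bound)
a_5 = 2: 485/66  (> 32, stop)

169/23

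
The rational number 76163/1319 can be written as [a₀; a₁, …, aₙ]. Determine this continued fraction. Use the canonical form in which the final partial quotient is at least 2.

76163 ÷ 1319 → quotient 57, remainder 980
1319 ÷ 980 → quotient 1, remainder 339
980 ÷ 339 → quotient 2, remainder 302
339 ÷ 302 → quotient 1, remainder 37
302 ÷ 37 → quotient 8, remainder 6
37 ÷ 6 → quotient 6, remainder 1
6 ÷ 1 → quotient 6, remainder 0

[57; 1, 2, 1, 8, 6, 6]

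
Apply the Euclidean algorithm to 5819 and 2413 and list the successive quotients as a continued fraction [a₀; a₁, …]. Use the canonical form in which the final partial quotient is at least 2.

5819 = 2·2413 + 993, so a_0 = 2
2413 = 2·993 + 427, so a_1 = 2
993 = 2·427 + 139, so a_2 = 2
427 = 3·139 + 10, so a_3 = 3
139 = 13·10 + 9, so a_4 = 13
10 = 1·9 + 1, so a_5 = 1
9 = 9·1 + 0, so a_6 = 9

[2; 2, 2, 3, 13, 1, 9]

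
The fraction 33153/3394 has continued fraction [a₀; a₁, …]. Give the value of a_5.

49

Run the Euclidean algorithm, recording each quotient:
⌊33153/3394⌋ = 9, remainder 2607
⌊3394/2607⌋ = 1, remainder 787
⌊2607/787⌋ = 3, remainder 246
⌊787/246⌋ = 3, remainder 49
⌊246/49⌋ = 5, remainder 1
⌊49/1⌋ = 49, remainder 0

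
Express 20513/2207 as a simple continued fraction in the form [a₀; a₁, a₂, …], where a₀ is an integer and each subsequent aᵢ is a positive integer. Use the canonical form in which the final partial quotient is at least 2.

[9; 3, 2, 1, 1, 8, 15]

Apply division with remainder until the remainder is 0:
⌊20513/2207⌋ = 9, remainder 650
⌊2207/650⌋ = 3, remainder 257
⌊650/257⌋ = 2, remainder 136
⌊257/136⌋ = 1, remainder 121
⌊136/121⌋ = 1, remainder 15
⌊121/15⌋ = 8, remainder 1
⌊15/1⌋ = 15, remainder 0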